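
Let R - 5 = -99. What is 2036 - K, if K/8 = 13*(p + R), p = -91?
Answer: 21276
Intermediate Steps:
R = -94 (R = 5 - 99 = -94)
K = -19240 (K = 8*(13*(-91 - 94)) = 8*(13*(-185)) = 8*(-2405) = -19240)
2036 - K = 2036 - 1*(-19240) = 2036 + 19240 = 21276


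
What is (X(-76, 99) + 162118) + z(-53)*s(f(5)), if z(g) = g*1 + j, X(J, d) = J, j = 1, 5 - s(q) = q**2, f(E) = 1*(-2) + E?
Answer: 162250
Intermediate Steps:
f(E) = -2 + E
s(q) = 5 - q**2
z(g) = 1 + g (z(g) = g*1 + 1 = g + 1 = 1 + g)
(X(-76, 99) + 162118) + z(-53)*s(f(5)) = (-76 + 162118) + (1 - 53)*(5 - (-2 + 5)**2) = 162042 - 52*(5 - 1*3**2) = 162042 - 52*(5 - 1*9) = 162042 - 52*(5 - 9) = 162042 - 52*(-4) = 162042 + 208 = 162250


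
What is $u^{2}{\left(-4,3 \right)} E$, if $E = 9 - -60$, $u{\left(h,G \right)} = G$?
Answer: $621$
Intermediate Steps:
$E = 69$ ($E = 9 + 60 = 69$)
$u^{2}{\left(-4,3 \right)} E = 3^{2} \cdot 69 = 9 \cdot 69 = 621$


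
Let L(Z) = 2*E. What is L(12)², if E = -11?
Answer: 484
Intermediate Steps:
L(Z) = -22 (L(Z) = 2*(-11) = -22)
L(12)² = (-22)² = 484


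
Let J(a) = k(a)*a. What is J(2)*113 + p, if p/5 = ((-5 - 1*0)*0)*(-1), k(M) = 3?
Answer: 678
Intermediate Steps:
J(a) = 3*a
p = 0 (p = 5*(((-5 - 1*0)*0)*(-1)) = 5*(((-5 + 0)*0)*(-1)) = 5*(-5*0*(-1)) = 5*(0*(-1)) = 5*0 = 0)
J(2)*113 + p = (3*2)*113 + 0 = 6*113 + 0 = 678 + 0 = 678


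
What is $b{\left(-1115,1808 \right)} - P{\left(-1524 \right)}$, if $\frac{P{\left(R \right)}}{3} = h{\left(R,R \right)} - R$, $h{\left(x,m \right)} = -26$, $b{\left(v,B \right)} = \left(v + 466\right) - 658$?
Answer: $-5801$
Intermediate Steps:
$b{\left(v,B \right)} = -192 + v$ ($b{\left(v,B \right)} = \left(466 + v\right) - 658 = -192 + v$)
$P{\left(R \right)} = -78 - 3 R$ ($P{\left(R \right)} = 3 \left(-26 - R\right) = -78 - 3 R$)
$b{\left(-1115,1808 \right)} - P{\left(-1524 \right)} = \left(-192 - 1115\right) - \left(-78 - -4572\right) = -1307 - \left(-78 + 4572\right) = -1307 - 4494 = -5801$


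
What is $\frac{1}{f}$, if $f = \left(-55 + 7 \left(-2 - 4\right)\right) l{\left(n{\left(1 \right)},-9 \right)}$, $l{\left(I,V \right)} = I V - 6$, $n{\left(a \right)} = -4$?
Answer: $- \frac{1}{2910} \approx -0.00034364$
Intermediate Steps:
$l{\left(I,V \right)} = -6 + I V$
$f = -2910$ ($f = \left(-55 + 7 \left(-2 - 4\right)\right) \left(-6 - -36\right) = \left(-55 + 7 \left(-6\right)\right) \left(-6 + 36\right) = \left(-55 - 42\right) 30 = \left(-97\right) 30 = -2910$)
$\frac{1}{f} = \frac{1}{-2910} = - \frac{1}{2910}$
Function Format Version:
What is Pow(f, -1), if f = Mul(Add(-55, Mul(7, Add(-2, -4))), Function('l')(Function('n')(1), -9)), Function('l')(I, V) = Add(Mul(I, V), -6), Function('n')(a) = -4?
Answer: Rational(-1, 2910) ≈ -0.00034364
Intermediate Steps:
Function('l')(I, V) = Add(-6, Mul(I, V))
f = -2910 (f = Mul(Add(-55, Mul(7, Add(-2, -4))), Add(-6, Mul(-4, -9))) = Mul(Add(-55, Mul(7, -6)), Add(-6, 36)) = Mul(Add(-55, -42), 30) = Mul(-97, 30) = -2910)
Pow(f, -1) = Pow(-2910, -1) = Rational(-1, 2910)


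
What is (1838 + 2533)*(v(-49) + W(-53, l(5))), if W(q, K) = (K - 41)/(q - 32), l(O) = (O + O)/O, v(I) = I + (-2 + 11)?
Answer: -14690931/85 ≈ -1.7283e+5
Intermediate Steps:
v(I) = 9 + I (v(I) = I + 9 = 9 + I)
l(O) = 2 (l(O) = (2*O)/O = 2)
W(q, K) = (-41 + K)/(-32 + q)
(1838 + 2533)*(v(-49) + W(-53, l(5))) = (1838 + 2533)*((9 - 49) + (-41 + 2)/(-32 - 53)) = 4371*(-40 - 39/(-85)) = 4371*(-40 - 1/85*(-39)) = 4371*(-40 + 39/85) = 4371*(-3361/85) = -14690931/85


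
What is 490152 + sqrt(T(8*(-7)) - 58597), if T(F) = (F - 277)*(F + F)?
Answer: 490152 + I*sqrt(21301) ≈ 4.9015e+5 + 145.95*I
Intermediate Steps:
T(F) = 2*F*(-277 + F) (T(F) = (-277 + F)*(2*F) = 2*F*(-277 + F))
490152 + sqrt(T(8*(-7)) - 58597) = 490152 + sqrt(2*(8*(-7))*(-277 + 8*(-7)) - 58597) = 490152 + sqrt(2*(-56)*(-277 - 56) - 58597) = 490152 + sqrt(2*(-56)*(-333) - 58597) = 490152 + sqrt(37296 - 58597) = 490152 + sqrt(-21301) = 490152 + I*sqrt(21301)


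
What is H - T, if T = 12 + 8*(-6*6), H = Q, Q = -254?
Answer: 22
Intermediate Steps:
H = -254
T = -276 (T = 12 + 8*(-36) = 12 - 288 = -276)
H - T = -254 - 1*(-276) = -254 + 276 = 22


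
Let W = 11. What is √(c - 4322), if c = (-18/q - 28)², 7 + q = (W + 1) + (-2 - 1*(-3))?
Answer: I*√3361 ≈ 57.974*I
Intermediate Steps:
q = 6 (q = -7 + ((11 + 1) + (-2 - 1*(-3))) = -7 + (12 + (-2 + 3)) = -7 + (12 + 1) = -7 + 13 = 6)
c = 961 (c = (-18/6 - 28)² = (-18*⅙ - 28)² = (-3 - 28)² = (-31)² = 961)
√(c - 4322) = √(961 - 4322) = √(-3361) = I*√3361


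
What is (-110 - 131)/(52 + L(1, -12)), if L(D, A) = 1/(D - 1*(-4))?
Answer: -1205/261 ≈ -4.6169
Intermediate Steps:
L(D, A) = 1/(4 + D) (L(D, A) = 1/(D + 4) = 1/(4 + D))
(-110 - 131)/(52 + L(1, -12)) = (-110 - 131)/(52 + 1/(4 + 1)) = -241/(52 + 1/5) = -241/(52 + ⅕) = -241/261/5 = -241*5/261 = -1205/261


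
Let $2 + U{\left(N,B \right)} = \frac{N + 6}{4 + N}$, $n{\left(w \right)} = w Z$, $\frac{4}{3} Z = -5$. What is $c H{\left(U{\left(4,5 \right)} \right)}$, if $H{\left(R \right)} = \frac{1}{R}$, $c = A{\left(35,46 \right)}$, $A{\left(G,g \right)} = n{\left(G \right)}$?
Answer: $175$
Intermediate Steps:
$Z = - \frac{15}{4}$ ($Z = \frac{3}{4} \left(-5\right) = - \frac{15}{4} \approx -3.75$)
$n{\left(w \right)} = - \frac{15 w}{4}$ ($n{\left(w \right)} = w \left(- \frac{15}{4}\right) = - \frac{15 w}{4}$)
$U{\left(N,B \right)} = -2 + \frac{6 + N}{4 + N}$ ($U{\left(N,B \right)} = -2 + \frac{N + 6}{4 + N} = -2 + \frac{6 + N}{4 + N}$)
$A{\left(G,g \right)} = - \frac{15 G}{4}$
$c = - \frac{525}{4}$ ($c = \left(- \frac{15}{4}\right) 35 = - \frac{525}{4} \approx -131.25$)
$c H{\left(U{\left(4,5 \right)} \right)} = - \frac{525}{4 \frac{-2 - 4}{4 + 4}} = - \frac{525}{4 \frac{-2 - 4}{8}} = - \frac{525}{4 \cdot \frac{1}{8} \left(-6\right)} = - \frac{525}{4 \left(- \frac{3}{4}\right)} = \left(- \frac{525}{4}\right) \left(- \frac{4}{3}\right) = 175$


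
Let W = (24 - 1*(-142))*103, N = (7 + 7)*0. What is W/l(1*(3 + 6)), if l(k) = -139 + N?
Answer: -17098/139 ≈ -123.01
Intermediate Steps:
N = 0 (N = 14*0 = 0)
l(k) = -139 (l(k) = -139 + 0 = -139)
W = 17098 (W = (24 + 142)*103 = 166*103 = 17098)
W/l(1*(3 + 6)) = 17098/(-139) = 17098*(-1/139) = -17098/139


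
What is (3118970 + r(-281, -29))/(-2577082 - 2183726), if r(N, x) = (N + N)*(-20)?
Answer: -1565105/2380404 ≈ -0.65750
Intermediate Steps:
r(N, x) = -40*N (r(N, x) = (2*N)*(-20) = -40*N)
(3118970 + r(-281, -29))/(-2577082 - 2183726) = (3118970 - 40*(-281))/(-2577082 - 2183726) = (3118970 + 11240)/(-4760808) = 3130210*(-1/4760808) = -1565105/2380404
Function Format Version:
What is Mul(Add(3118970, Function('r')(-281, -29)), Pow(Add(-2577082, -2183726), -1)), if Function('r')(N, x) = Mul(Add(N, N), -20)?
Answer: Rational(-1565105, 2380404) ≈ -0.65750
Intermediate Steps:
Function('r')(N, x) = Mul(-40, N) (Function('r')(N, x) = Mul(Mul(2, N), -20) = Mul(-40, N))
Mul(Add(3118970, Function('r')(-281, -29)), Pow(Add(-2577082, -2183726), -1)) = Mul(Add(3118970, Mul(-40, -281)), Pow(Add(-2577082, -2183726), -1)) = Mul(Add(3118970, 11240), Pow(-4760808, -1)) = Mul(3130210, Rational(-1, 4760808)) = Rational(-1565105, 2380404)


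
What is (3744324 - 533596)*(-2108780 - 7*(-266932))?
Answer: -771396666368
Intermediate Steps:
(3744324 - 533596)*(-2108780 - 7*(-266932)) = 3210728*(-2108780 + 1868524) = 3210728*(-240256) = -771396666368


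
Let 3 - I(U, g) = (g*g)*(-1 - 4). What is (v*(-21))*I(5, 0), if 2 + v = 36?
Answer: -2142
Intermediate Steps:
v = 34 (v = -2 + 36 = 34)
I(U, g) = 3 + 5*g² (I(U, g) = 3 - g*g*(-1 - 4) = 3 - g²*(-5) = 3 - (-5)*g² = 3 + 5*g²)
(v*(-21))*I(5, 0) = (34*(-21))*(3 + 5*0²) = -714*(3 + 5*0) = -714*(3 + 0) = -714*3 = -2142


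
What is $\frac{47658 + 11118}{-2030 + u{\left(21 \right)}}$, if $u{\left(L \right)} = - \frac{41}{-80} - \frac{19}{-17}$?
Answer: $- \frac{79935360}{2758583} \approx -28.977$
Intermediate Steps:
$u{\left(L \right)} = \frac{2217}{1360}$ ($u{\left(L \right)} = \left(-41\right) \left(- \frac{1}{80}\right) - - \frac{19}{17} = \frac{41}{80} + \frac{19}{17} = \frac{2217}{1360}$)
$\frac{47658 + 11118}{-2030 + u{\left(21 \right)}} = \frac{47658 + 11118}{-2030 + \frac{2217}{1360}} = \frac{58776}{- \frac{2758583}{1360}} = 58776 \left(- \frac{1360}{2758583}\right) = - \frac{79935360}{2758583}$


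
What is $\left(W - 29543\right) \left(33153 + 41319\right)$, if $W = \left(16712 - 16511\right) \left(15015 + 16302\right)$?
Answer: $466580038128$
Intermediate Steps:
$W = 6294717$ ($W = 201 \cdot 31317 = 6294717$)
$\left(W - 29543\right) \left(33153 + 41319\right) = \left(6294717 - 29543\right) \left(33153 + 41319\right) = 6265174 \cdot 74472 = 466580038128$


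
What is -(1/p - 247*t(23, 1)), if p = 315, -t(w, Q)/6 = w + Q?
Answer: -11203921/315 ≈ -35568.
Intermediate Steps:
t(w, Q) = -6*Q - 6*w (t(w, Q) = -6*(w + Q) = -6*(Q + w) = -6*Q - 6*w)
-(1/p - 247*t(23, 1)) = -(1/315 - 247*(-6*1 - 6*23)) = -(1/315 - 247*(-6 - 138)) = -(1/315 - 247*(-144)) = -(1/315 + 35568) = -1*11203921/315 = -11203921/315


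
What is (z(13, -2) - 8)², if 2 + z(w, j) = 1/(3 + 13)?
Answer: 25281/256 ≈ 98.754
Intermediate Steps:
z(w, j) = -31/16 (z(w, j) = -2 + 1/(3 + 13) = -2 + 1/16 = -31/16)
(z(13, -2) - 8)² = (-31/16 - 8)² = (-159/16)² = 25281/256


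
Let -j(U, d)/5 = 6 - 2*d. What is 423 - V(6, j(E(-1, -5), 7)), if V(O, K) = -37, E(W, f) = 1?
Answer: 460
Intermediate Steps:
j(U, d) = -30 + 10*d (j(U, d) = -5*(6 - 2*d) = -30 + 10*d)
423 - V(6, j(E(-1, -5), 7)) = 423 - 1*(-37) = 423 + 37 = 460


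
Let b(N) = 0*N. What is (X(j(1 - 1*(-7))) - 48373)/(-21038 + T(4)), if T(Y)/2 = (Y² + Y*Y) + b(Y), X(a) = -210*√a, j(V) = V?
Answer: 48373/20974 + 210*√2/10487 ≈ 2.3347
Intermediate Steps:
b(N) = 0
T(Y) = 4*Y² (T(Y) = 2*((Y² + Y*Y) + 0) = 2*((Y² + Y²) + 0) = 2*(2*Y² + 0) = 2*(2*Y²) = 4*Y²)
(X(j(1 - 1*(-7))) - 48373)/(-21038 + T(4)) = (-210*√(1 - 1*(-7)) - 48373)/(-21038 + 4*4²) = (-210*√(1 + 7) - 48373)/(-21038 + 4*16) = (-420*√2 - 48373)/(-21038 + 64) = (-420*√2 - 48373)/(-20974) = (-420*√2 - 48373)*(-1/20974) = (-48373 - 420*√2)*(-1/20974) = 48373/20974 + 210*√2/10487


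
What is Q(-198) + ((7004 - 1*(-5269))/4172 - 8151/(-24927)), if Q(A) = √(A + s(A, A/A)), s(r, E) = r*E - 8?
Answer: 16187383/4952164 + 2*I*√101 ≈ 3.2687 + 20.1*I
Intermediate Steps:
s(r, E) = -8 + E*r (s(r, E) = E*r - 8 = -8 + E*r)
Q(A) = √(-8 + 2*A) (Q(A) = √(A + (-8 + (A/A)*A)) = √(A + (-8 + 1*A)) = √(A + (-8 + A)) = √(-8 + 2*A))
Q(-198) + ((7004 - 1*(-5269))/4172 - 8151/(-24927)) = √(-8 + 2*(-198)) + ((7004 - 1*(-5269))/4172 - 8151/(-24927)) = √(-8 - 396) + ((7004 + 5269)*(1/4172) - 8151*(-1/24927)) = √(-404) + (12273*(1/4172) + 2717/8309) = 2*I*√101 + (12273/4172 + 2717/8309) = 2*I*√101 + 16187383/4952164 = 16187383/4952164 + 2*I*√101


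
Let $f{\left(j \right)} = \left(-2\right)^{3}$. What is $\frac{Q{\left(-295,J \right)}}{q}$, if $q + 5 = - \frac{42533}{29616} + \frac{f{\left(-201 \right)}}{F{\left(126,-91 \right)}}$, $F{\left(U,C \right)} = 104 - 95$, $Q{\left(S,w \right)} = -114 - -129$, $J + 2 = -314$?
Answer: $- \frac{266544}{130163} \approx -2.0478$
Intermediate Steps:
$J = -316$ ($J = -2 - 314 = -316$)
$Q{\left(S,w \right)} = 15$ ($Q{\left(S,w \right)} = -114 + 129 = 15$)
$F{\left(U,C \right)} = 9$
$f{\left(j \right)} = -8$
$q = - \frac{650815}{88848}$ ($q = -5 - \left(\frac{8}{9} + \frac{42533}{29616}\right) = -5 - \frac{206575}{88848} = - \frac{650815}{88848} \approx -7.325$)
$\frac{Q{\left(-295,J \right)}}{q} = \frac{15}{- \frac{650815}{88848}} = 15 \left(- \frac{88848}{650815}\right) = - \frac{266544}{130163}$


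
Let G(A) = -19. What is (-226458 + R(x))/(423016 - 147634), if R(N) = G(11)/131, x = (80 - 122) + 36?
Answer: -29666017/36075042 ≈ -0.82234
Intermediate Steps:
x = -6 (x = -42 + 36 = -6)
R(N) = -19/131
(-226458 + R(x))/(423016 - 147634) = (-226458 - 19/131)/(423016 - 147634) = -29666017/131/275382 = -29666017/131*1/275382 = -29666017/36075042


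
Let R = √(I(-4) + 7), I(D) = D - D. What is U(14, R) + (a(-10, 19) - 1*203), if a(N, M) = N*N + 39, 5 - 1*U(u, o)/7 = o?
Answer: -29 - 7*√7 ≈ -47.520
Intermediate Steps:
I(D) = 0
R = √7 (R = √(0 + 7) = √7 ≈ 2.6458)
U(u, o) = 35 - 7*o
a(N, M) = 39 + N² (a(N, M) = N² + 39 = 39 + N²)
U(14, R) + (a(-10, 19) - 1*203) = (35 - 7*√7) + ((39 + (-10)²) - 1*203) = (35 - 7*√7) + ((39 + 100) - 203) = (35 - 7*√7) + (139 - 203) = (35 - 7*√7) - 64 = -29 - 7*√7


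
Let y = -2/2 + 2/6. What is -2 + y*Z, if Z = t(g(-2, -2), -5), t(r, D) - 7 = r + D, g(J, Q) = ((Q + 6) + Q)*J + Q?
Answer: 2/3 ≈ 0.66667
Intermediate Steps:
g(J, Q) = Q + J*(6 + 2*Q) (g(J, Q) = ((6 + Q) + Q)*J + Q = (6 + 2*Q)*J + Q = J*(6 + 2*Q) + Q = Q + J*(6 + 2*Q))
t(r, D) = 7 + D + r (t(r, D) = 7 + (r + D) = 7 + (D + r) = 7 + D + r)
Z = -4 (Z = 7 - 5 + (-2 + 6*(-2) + 2*(-2)*(-2)) = 7 - 5 + (-2 - 12 + 8) = 7 - 5 - 6 = -4)
y = -2/3 (y = -2*1/2 + 2*(1/6) = -1 + 1/3 = -2/3 ≈ -0.66667)
-2 + y*Z = -2 - 2/3*(-4) = -2 + 8/3 = 2/3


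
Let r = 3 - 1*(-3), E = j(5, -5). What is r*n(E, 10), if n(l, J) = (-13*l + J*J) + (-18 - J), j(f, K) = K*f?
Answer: 2382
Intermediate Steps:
E = -25 (E = -5*5 = -25)
n(l, J) = -18 + J**2 - J - 13*l (n(l, J) = (-13*l + J**2) + (-18 - J) = (J**2 - 13*l) + (-18 - J) = -18 + J**2 - J - 13*l)
r = 6 (r = 3 + 3 = 6)
r*n(E, 10) = 6*(-18 + 10**2 - 1*10 - 13*(-25)) = 6*(-18 + 100 - 10 + 325) = 6*397 = 2382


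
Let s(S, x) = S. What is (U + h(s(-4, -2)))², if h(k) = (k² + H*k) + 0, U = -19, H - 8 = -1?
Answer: 961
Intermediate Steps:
H = 7 (H = 8 - 1 = 7)
h(k) = k² + 7*k (h(k) = (k² + 7*k) + 0 = k² + 7*k)
(U + h(s(-4, -2)))² = (-19 - 4*(7 - 4))² = (-19 - 4*3)² = (-19 - 12)² = (-31)² = 961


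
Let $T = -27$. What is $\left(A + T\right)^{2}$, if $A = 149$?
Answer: $14884$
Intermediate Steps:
$\left(A + T\right)^{2} = \left(149 - 27\right)^{2} = 122^{2} = 14884$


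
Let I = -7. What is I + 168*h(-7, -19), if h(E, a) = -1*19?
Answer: -3199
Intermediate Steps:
h(E, a) = -19
I + 168*h(-7, -19) = -7 + 168*(-19) = -7 - 3192 = -3199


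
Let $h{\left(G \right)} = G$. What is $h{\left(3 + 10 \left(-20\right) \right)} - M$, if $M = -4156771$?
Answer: $4156574$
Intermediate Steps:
$h{\left(3 + 10 \left(-20\right) \right)} - M = \left(3 + 10 \left(-20\right)\right) - -4156771 = \left(3 - 200\right) + 4156771 = -197 + 4156771 = 4156574$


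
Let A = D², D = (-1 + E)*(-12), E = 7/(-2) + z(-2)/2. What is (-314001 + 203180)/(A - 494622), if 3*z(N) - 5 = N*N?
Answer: 110821/493326 ≈ 0.22464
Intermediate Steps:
z(N) = 5/3 + N²/3 (z(N) = 5/3 + (N*N)/3 = 5/3 + N²/3)
E = -2 (E = 7/(-2) + (5/3 + (⅓)*(-2)²)/2 = 7*(-½) + (5/3 + (⅓)*4)*(½) = -7/2 + (5/3 + 4/3)*(½) = -7/2 + 3*(½) = -7/2 + 3/2 = -2)
D = 36 (D = (-1 - 2)*(-12) = -3*(-12) = 36)
A = 1296 (A = 36² = 1296)
(-314001 + 203180)/(A - 494622) = (-314001 + 203180)/(1296 - 494622) = -110821/(-493326) = -110821*(-1/493326) = 110821/493326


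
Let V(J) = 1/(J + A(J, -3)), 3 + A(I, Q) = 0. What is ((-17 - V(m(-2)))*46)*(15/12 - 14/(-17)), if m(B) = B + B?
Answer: -191337/119 ≈ -1607.9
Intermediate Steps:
A(I, Q) = -3 (A(I, Q) = -3 + 0 = -3)
m(B) = 2*B
V(J) = 1/(-3 + J) (V(J) = 1/(J - 3) = 1/(-3 + J))
((-17 - V(m(-2)))*46)*(15/12 - 14/(-17)) = ((-17 - 1/(-3 + 2*(-2)))*46)*(15/12 - 14/(-17)) = ((-17 - 1/(-3 - 4))*46)*(15*(1/12) - 14*(-1/17)) = ((-17 - 1/(-7))*46)*(5/4 + 14/17) = ((-17 - 1*(-⅐))*46)*(141/68) = ((-17 + ⅐)*46)*(141/68) = -118/7*46*(141/68) = -5428/7*141/68 = -191337/119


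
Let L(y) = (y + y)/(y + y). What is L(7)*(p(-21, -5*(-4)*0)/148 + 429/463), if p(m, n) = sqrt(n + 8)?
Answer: 429/463 + sqrt(2)/74 ≈ 0.94568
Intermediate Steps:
L(y) = 1 (L(y) = (2*y)/((2*y)) = (2*y)*(1/(2*y)) = 1)
p(m, n) = sqrt(8 + n)
L(7)*(p(-21, -5*(-4)*0)/148 + 429/463) = 1*(sqrt(8 - 5*(-4)*0)/148 + 429/463) = 1*(sqrt(8 + 20*0)*(1/148) + 429*(1/463)) = 1*(sqrt(8 + 0)*(1/148) + 429/463) = 1*(sqrt(8)*(1/148) + 429/463) = 1*((2*sqrt(2))*(1/148) + 429/463) = 1*(sqrt(2)/74 + 429/463) = 1*(429/463 + sqrt(2)/74) = 429/463 + sqrt(2)/74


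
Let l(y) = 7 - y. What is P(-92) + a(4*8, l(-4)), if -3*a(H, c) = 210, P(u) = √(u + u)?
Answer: -70 + 2*I*√46 ≈ -70.0 + 13.565*I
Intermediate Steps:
P(u) = √2*√u (P(u) = √(2*u) = √2*√u)
a(H, c) = -70 (a(H, c) = -⅓*210 = -70)
P(-92) + a(4*8, l(-4)) = √2*√(-92) - 70 = √2*(2*I*√23) - 70 = 2*I*√46 - 70 = -70 + 2*I*√46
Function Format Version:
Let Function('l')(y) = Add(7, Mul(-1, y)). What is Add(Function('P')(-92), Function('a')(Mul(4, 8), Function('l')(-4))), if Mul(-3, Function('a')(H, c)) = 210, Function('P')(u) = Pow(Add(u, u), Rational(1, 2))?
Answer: Add(-70, Mul(2, I, Pow(46, Rational(1, 2)))) ≈ Add(-70.000, Mul(13.565, I))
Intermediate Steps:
Function('P')(u) = Mul(Pow(2, Rational(1, 2)), Pow(u, Rational(1, 2))) (Function('P')(u) = Pow(Mul(2, u), Rational(1, 2)) = Mul(Pow(2, Rational(1, 2)), Pow(u, Rational(1, 2))))
Function('a')(H, c) = -70 (Function('a')(H, c) = Mul(Rational(-1, 3), 210) = -70)
Add(Function('P')(-92), Function('a')(Mul(4, 8), Function('l')(-4))) = Add(Mul(Pow(2, Rational(1, 2)), Pow(-92, Rational(1, 2))), -70) = Add(Mul(Pow(2, Rational(1, 2)), Mul(2, I, Pow(23, Rational(1, 2)))), -70) = Add(Mul(2, I, Pow(46, Rational(1, 2))), -70) = Add(-70, Mul(2, I, Pow(46, Rational(1, 2))))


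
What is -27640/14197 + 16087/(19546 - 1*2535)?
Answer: -241796901/241505167 ≈ -1.0012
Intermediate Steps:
-27640/14197 + 16087/(19546 - 1*2535) = -27640*1/14197 + 16087/(19546 - 2535) = -27640/14197 + 16087/17011 = -241796901/241505167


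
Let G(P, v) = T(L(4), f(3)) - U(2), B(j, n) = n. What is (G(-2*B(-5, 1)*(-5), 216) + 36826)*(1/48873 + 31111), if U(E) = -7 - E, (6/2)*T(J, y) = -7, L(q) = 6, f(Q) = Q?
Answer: 168010872416192/146619 ≈ 1.1459e+9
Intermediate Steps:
T(J, y) = -7/3 (T(J, y) = (⅓)*(-7) = -7/3)
G(P, v) = 20/3 (G(P, v) = -7/3 - (-7 - 1*2) = -7/3 - (-7 - 2) = -7/3 - 1*(-9) = -7/3 + 9 = 20/3)
(G(-2*B(-5, 1)*(-5), 216) + 36826)*(1/48873 + 31111) = (20/3 + 36826)*(1/48873 + 31111) = 110498*(1/48873 + 31111)/3 = (110498/3)*(1520487904/48873) = 168010872416192/146619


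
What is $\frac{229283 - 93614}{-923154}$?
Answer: $- \frac{45223}{307718} \approx -0.14696$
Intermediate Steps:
$\frac{229283 - 93614}{-923154} = 135669 \left(- \frac{1}{923154}\right) = - \frac{45223}{307718}$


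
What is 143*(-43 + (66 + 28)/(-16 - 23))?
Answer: -19481/3 ≈ -6493.7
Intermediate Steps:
143*(-43 + (66 + 28)/(-16 - 23)) = 143*(-43 + 94/(-39)) = 143*(-43 + 94*(-1/39)) = 143*(-43 - 94/39) = 143*(-1771/39) = -19481/3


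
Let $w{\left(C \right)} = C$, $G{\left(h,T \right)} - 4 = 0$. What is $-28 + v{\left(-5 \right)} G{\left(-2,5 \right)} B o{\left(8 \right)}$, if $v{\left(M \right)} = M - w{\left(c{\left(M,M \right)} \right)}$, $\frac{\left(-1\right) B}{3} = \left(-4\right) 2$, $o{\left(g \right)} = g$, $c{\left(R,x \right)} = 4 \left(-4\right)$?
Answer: $8420$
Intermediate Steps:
$c{\left(R,x \right)} = -16$
$G{\left(h,T \right)} = 4$ ($G{\left(h,T \right)} = 4 + 0 = 4$)
$B = 24$ ($B = - 3 \left(\left(-4\right) 2\right) = \left(-3\right) \left(-8\right) = 24$)
$v{\left(M \right)} = 16 + M$ ($v{\left(M \right)} = M - -16 = M + 16 = 16 + M$)
$-28 + v{\left(-5 \right)} G{\left(-2,5 \right)} B o{\left(8 \right)} = -28 + \left(16 - 5\right) 4 \cdot 24 \cdot 8 = -28 + 11 \cdot 4 \cdot 24 \cdot 8 = -28 + 44 \cdot 24 \cdot 8 = -28 + 1056 \cdot 8 = -28 + 8448 = 8420$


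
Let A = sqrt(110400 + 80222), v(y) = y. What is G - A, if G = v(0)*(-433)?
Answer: -sqrt(190622) ≈ -436.60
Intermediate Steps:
G = 0 (G = 0*(-433) = 0)
A = sqrt(190622) ≈ 436.60
G - A = 0 - sqrt(190622) = -sqrt(190622)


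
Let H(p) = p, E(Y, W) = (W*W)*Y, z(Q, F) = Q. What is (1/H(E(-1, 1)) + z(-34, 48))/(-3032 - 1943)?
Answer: 7/995 ≈ 0.0070352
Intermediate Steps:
E(Y, W) = Y*W**2 (E(Y, W) = W**2*Y = Y*W**2)
(1/H(E(-1, 1)) + z(-34, 48))/(-3032 - 1943) = (1/(-1*1**2) - 34)/(-3032 - 1943) = (1/(-1*1) - 34)/(-4975) = (1/(-1) - 34)*(-1/4975) = (-1 - 34)*(-1/4975) = -35*(-1/4975) = 7/995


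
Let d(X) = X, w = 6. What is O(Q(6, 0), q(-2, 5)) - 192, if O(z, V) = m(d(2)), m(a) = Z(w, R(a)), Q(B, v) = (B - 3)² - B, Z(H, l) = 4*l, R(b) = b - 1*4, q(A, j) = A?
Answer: -200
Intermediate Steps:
R(b) = -4 + b (R(b) = b - 4 = -4 + b)
Q(B, v) = (-3 + B)² - B
m(a) = -16 + 4*a (m(a) = 4*(-4 + a) = -16 + 4*a)
O(z, V) = -8 (O(z, V) = -16 + 4*2 = -16 + 8 = -8)
O(Q(6, 0), q(-2, 5)) - 192 = -8 - 192 = -200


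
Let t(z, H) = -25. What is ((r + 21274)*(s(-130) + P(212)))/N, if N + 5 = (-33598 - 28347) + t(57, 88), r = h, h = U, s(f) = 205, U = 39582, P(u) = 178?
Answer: -23307848/61975 ≈ -376.08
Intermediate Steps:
h = 39582
r = 39582
N = -61975 (N = -5 + ((-33598 - 28347) - 25) = -5 + (-61945 - 25) = -5 - 61970 = -61975)
((r + 21274)*(s(-130) + P(212)))/N = ((39582 + 21274)*(205 + 178))/(-61975) = (60856*383)*(-1/61975) = 23307848*(-1/61975) = -23307848/61975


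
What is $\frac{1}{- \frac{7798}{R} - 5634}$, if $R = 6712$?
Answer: $- \frac{3356}{18911603} \approx -0.00017746$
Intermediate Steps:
$\frac{1}{- \frac{7798}{R} - 5634} = \frac{1}{- \frac{7798}{6712} - 5634} = \frac{1}{\left(-7798\right) \frac{1}{6712} - 5634} = \frac{1}{- \frac{3899}{3356} - 5634} = \frac{1}{- \frac{18911603}{3356}} = - \frac{3356}{18911603}$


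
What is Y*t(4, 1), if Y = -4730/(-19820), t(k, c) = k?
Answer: 946/991 ≈ 0.95459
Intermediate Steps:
Y = 473/1982 (Y = -4730*(-1/19820) = 473/1982 ≈ 0.23865)
Y*t(4, 1) = (473/1982)*4 = 946/991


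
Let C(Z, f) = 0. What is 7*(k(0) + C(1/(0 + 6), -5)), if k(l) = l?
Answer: 0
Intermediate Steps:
7*(k(0) + C(1/(0 + 6), -5)) = 7*(0 + 0) = 7*0 = 0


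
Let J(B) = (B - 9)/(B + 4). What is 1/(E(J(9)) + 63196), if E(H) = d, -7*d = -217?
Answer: 1/63227 ≈ 1.5816e-5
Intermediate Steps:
J(B) = (-9 + B)/(4 + B)
d = 31 (d = -⅐*(-217) = 31)
E(H) = 31
1/(E(J(9)) + 63196) = 1/(31 + 63196) = 1/63227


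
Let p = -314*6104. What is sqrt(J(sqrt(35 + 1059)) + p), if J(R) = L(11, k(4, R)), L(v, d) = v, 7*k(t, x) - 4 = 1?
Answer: I*sqrt(1916645) ≈ 1384.4*I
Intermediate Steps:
k(t, x) = 5/7 (k(t, x) = 4/7 + (1/7)*1 = 4/7 + 1/7 = 5/7)
p = -1916656
J(R) = 11
sqrt(J(sqrt(35 + 1059)) + p) = sqrt(11 - 1916656) = sqrt(-1916645) = I*sqrt(1916645)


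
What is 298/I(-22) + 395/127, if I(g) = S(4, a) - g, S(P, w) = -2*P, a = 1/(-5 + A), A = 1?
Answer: 21688/889 ≈ 24.396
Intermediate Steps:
a = -¼ (a = 1/(-5 + 1) = 1/(-4) = -¼ ≈ -0.25000)
I(g) = -8 - g (I(g) = -2*4 - g = -8 - g)
298/I(-22) + 395/127 = 298/(-8 - 1*(-22)) + 395/127 = 298/(-8 + 22) + 395*(1/127) = 298/14 + 395/127 = 298*(1/14) + 395/127 = 149/7 + 395/127 = 21688/889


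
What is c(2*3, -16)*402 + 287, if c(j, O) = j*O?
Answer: -38305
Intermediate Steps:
c(j, O) = O*j
c(2*3, -16)*402 + 287 = -32*3*402 + 287 = -16*6*402 + 287 = -96*402 + 287 = -38592 + 287 = -38305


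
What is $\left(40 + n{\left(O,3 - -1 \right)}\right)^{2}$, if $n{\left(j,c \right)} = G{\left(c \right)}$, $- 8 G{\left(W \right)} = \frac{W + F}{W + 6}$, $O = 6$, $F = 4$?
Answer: $\frac{159201}{100} \approx 1592.0$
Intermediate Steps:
$G{\left(W \right)} = - \frac{4 + W}{8 \left(6 + W\right)}$ ($G{\left(W \right)} = - \frac{\left(W + 4\right) \frac{1}{W + 6}}{8} = - \frac{\left(4 + W\right) \frac{1}{6 + W}}{8} = - \frac{\frac{1}{6 + W} \left(4 + W\right)}{8} = - \frac{4 + W}{8 \left(6 + W\right)}$)
$n{\left(j,c \right)} = \frac{-4 - c}{8 \left(6 + c\right)}$
$\left(40 + n{\left(O,3 - -1 \right)}\right)^{2} = \left(40 + \frac{-4 - \left(3 - -1\right)}{8 \left(6 + \left(3 - -1\right)\right)}\right)^{2} = \left(40 + \frac{-4 - \left(3 + 1\right)}{8 \left(6 + \left(3 + 1\right)\right)}\right)^{2} = \left(40 + \frac{-4 - 4}{8 \left(6 + 4\right)}\right)^{2} = \left(40 + \frac{-4 - 4}{8 \cdot 10}\right)^{2} = \left(40 + \frac{1}{8} \cdot \frac{1}{10} \left(-8\right)\right)^{2} = \left(40 - \frac{1}{10}\right)^{2} = \left(\frac{399}{10}\right)^{2} = \frac{159201}{100}$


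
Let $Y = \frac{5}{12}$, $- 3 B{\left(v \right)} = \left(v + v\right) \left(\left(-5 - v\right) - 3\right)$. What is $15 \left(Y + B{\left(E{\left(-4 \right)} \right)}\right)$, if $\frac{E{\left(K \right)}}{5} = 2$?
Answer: $\frac{7225}{4} \approx 1806.3$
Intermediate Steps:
$E{\left(K \right)} = 10$ ($E{\left(K \right)} = 5 \cdot 2 = 10$)
$B{\left(v \right)} = - \frac{2 v \left(-8 - v\right)}{3}$ ($B{\left(v \right)} = - \frac{\left(v + v\right) \left(\left(-5 - v\right) - 3\right)}{3} = - \frac{2 v \left(-8 - v\right)}{3}$)
$Y = \frac{5}{12}$ ($Y = 5 \cdot \frac{1}{12} = \frac{5}{12} \approx 0.41667$)
$15 \left(Y + B{\left(E{\left(-4 \right)} \right)}\right) = 15 \left(\frac{5}{12} + \frac{2}{3} \cdot 10 \left(8 + 10\right)\right) = 15 \left(\frac{5}{12} + \frac{2}{3} \cdot 10 \cdot 18\right) = 15 \left(\frac{5}{12} + 120\right) = 15 \cdot \frac{1445}{12} = \frac{7225}{4}$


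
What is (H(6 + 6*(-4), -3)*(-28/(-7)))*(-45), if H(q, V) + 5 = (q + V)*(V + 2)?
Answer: -2880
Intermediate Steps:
H(q, V) = -5 + (2 + V)*(V + q) (H(q, V) = -5 + (q + V)*(V + 2) = -5 + (V + q)*(2 + V) = -5 + (2 + V)*(V + q))
(H(6 + 6*(-4), -3)*(-28/(-7)))*(-45) = ((-5 + (-3)**2 + 2*(-3) + 2*(6 + 6*(-4)) - 3*(6 + 6*(-4)))*(-28/(-7)))*(-45) = ((-5 + 9 - 6 + 2*(6 - 24) - 3*(6 - 24))*(-28*(-1/7)))*(-45) = ((-5 + 9 - 6 + 2*(-18) - 3*(-18))*4)*(-45) = ((-5 + 9 - 6 - 36 + 54)*4)*(-45) = (16*4)*(-45) = 64*(-45) = -2880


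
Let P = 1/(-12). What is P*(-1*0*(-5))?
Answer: 0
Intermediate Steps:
P = -1/12 ≈ -0.083333
P*(-1*0*(-5)) = -(-1*0)*(-5)/12 = -0*(-5) = -1/12*0 = 0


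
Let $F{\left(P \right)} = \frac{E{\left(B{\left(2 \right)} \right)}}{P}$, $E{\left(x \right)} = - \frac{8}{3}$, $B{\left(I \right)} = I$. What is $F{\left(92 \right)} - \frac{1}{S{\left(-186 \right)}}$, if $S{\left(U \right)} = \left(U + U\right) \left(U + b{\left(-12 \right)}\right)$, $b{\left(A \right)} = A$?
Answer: $- \frac{49127}{1694088} \approx -0.028999$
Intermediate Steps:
$E{\left(x \right)} = - \frac{8}{3}$ ($E{\left(x \right)} = \left(-8\right) \frac{1}{3} = - \frac{8}{3}$)
$F{\left(P \right)} = - \frac{8}{3 P}$
$S{\left(U \right)} = 2 U \left(-12 + U\right)$ ($S{\left(U \right)} = \left(U + U\right) \left(U - 12\right) = 2 U \left(-12 + U\right)$)
$F{\left(92 \right)} - \frac{1}{S{\left(-186 \right)}} = - \frac{8}{3 \cdot 92} - \frac{1}{2 \left(-186\right) \left(-12 - 186\right)} = \left(- \frac{8}{3}\right) \frac{1}{92} - \frac{1}{2 \left(-186\right) \left(-198\right)} = - \frac{2}{69} - \frac{1}{73656} = - \frac{49127}{1694088}$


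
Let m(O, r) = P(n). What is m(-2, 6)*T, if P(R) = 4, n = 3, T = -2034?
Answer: -8136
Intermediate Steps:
m(O, r) = 4
m(-2, 6)*T = 4*(-2034) = -8136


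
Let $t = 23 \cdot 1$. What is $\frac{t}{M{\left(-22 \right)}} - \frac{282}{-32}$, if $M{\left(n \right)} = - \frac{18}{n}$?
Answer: $\frac{5317}{144} \approx 36.924$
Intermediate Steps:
$t = 23$
$\frac{t}{M{\left(-22 \right)}} - \frac{282}{-32} = \frac{23}{\left(-18\right) \frac{1}{-22}} - \frac{282}{-32} = \frac{23}{\left(-18\right) \left(- \frac{1}{22}\right)} - - \frac{141}{16} = \frac{23}{\frac{9}{11}} + \frac{141}{16} = 23 \cdot \frac{11}{9} + \frac{141}{16} = \frac{253}{9} + \frac{141}{16} = \frac{5317}{144}$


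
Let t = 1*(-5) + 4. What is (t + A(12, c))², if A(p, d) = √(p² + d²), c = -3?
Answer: 154 - 6*√17 ≈ 129.26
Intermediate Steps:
A(p, d) = √(d² + p²)
t = -1 (t = -5 + 4 = -1)
(t + A(12, c))² = (-1 + √((-3)² + 12²))² = (-1 + √(9 + 144))² = (-1 + √153)² = (-1 + 3*√17)²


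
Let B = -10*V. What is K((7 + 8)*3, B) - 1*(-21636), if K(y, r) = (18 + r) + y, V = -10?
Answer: 21799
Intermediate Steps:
B = 100 (B = -10*(-10) = 100)
K(y, r) = 18 + r + y
K((7 + 8)*3, B) - 1*(-21636) = (18 + 100 + (7 + 8)*3) - 1*(-21636) = (18 + 100 + 15*3) + 21636 = (18 + 100 + 45) + 21636 = 163 + 21636 = 21799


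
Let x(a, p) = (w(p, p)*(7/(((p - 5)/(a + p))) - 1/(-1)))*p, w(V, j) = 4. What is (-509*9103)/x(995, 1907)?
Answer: -4406389077/84731824 ≈ -52.004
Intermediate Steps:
x(a, p) = p*(4 + 28*(a + p)/(-5 + p)) (x(a, p) = (4*(7/(((p - 5)/(a + p))) - 1/(-1)))*p = (4*(7/(((-5 + p)/(a + p))) - 1*(-1)))*p = (4*(7/(((-5 + p)/(a + p))) + 1))*p = (4*(7*((a + p)/(-5 + p)) + 1))*p = (4*(7*(a + p)/(-5 + p) + 1))*p = (4*(1 + 7*(a + p)/(-5 + p)))*p = (4 + 28*(a + p)/(-5 + p))*p = p*(4 + 28*(a + p)/(-5 + p)))
(-509*9103)/x(995, 1907) = (-509*9103)/((4*1907*(-5 + 7*995 + 8*1907)/(-5 + 1907))) = -4633427*951/(3814*(-5 + 6965 + 15256)) = -4633427/(4*1907*(1/1902)*22216) = -4633427/84731824/951 = -4633427*951/84731824 = -4406389077/84731824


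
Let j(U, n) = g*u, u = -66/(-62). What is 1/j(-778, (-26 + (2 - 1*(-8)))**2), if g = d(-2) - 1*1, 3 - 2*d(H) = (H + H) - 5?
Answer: 31/165 ≈ 0.18788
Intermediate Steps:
d(H) = 4 - H (d(H) = 3/2 - ((H + H) - 5)/2 = 3/2 - (2*H - 5)/2 = 3/2 - (-5 + 2*H)/2 = 3/2 + (5/2 - H) = 4 - H)
u = 33/31 (u = -66*(-1/62) = 33/31 ≈ 1.0645)
g = 5 (g = (4 - 1*(-2)) - 1*1 = (4 + 2) - 1 = 6 - 1 = 5)
j(U, n) = 165/31 (j(U, n) = 5*(33/31) = 165/31)
1/j(-778, (-26 + (2 - 1*(-8)))**2) = 1/(165/31) = 31/165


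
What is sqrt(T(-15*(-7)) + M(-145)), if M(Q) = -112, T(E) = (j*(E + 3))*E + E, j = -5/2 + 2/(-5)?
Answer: I*sqrt(32893) ≈ 181.36*I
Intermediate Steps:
j = -29/10 (j = -5*1/2 + 2*(-1/5) = -5/2 - 2/5 = -29/10 ≈ -2.9000)
T(E) = E + E*(-87/10 - 29*E/10) (T(E) = (-29*(E + 3)/10)*E + E = (-29*(3 + E)/10)*E + E = (-87/10 - 29*E/10)*E + E = E*(-87/10 - 29*E/10) + E = E + E*(-87/10 - 29*E/10))
sqrt(T(-15*(-7)) + M(-145)) = sqrt((-15*(-7))*(-77 - (-435)*(-7))/10 - 112) = sqrt((1/10)*105*(-77 - 29*105) - 112) = sqrt((1/10)*105*(-77 - 3045) - 112) = sqrt((1/10)*105*(-3122) - 112) = sqrt(-32781 - 112) = sqrt(-32893) = I*sqrt(32893)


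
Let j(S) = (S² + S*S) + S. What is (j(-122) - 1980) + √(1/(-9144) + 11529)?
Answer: 27666 + 5*√1071079138/1524 ≈ 27773.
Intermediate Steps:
j(S) = S + 2*S² (j(S) = (S² + S²) + S = 2*S² + S = S + 2*S²)
(j(-122) - 1980) + √(1/(-9144) + 11529) = (-122*(1 + 2*(-122)) - 1980) + √(1/(-9144) + 11529) = (-122*(1 - 244) - 1980) + √(-1/9144 + 11529) = (-122*(-243) - 1980) + √(105421175/9144) = (29646 - 1980) + 5*√1071079138/1524 = 27666 + 5*√1071079138/1524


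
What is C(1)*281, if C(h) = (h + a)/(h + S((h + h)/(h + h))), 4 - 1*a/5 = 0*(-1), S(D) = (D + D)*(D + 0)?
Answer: 1967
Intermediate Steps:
S(D) = 2*D² (S(D) = (2*D)*D = 2*D²)
a = 20 (a = 20 - 0*(-1) = 20 - 5*0 = 20 + 0 = 20)
C(h) = (20 + h)/(2 + h) (C(h) = (h + 20)/(h + 2*((h + h)/(h + h))²) = (20 + h)/(h + 2*((2*h)/((2*h)))²) = (20 + h)/(h + 2*((2*h)*(1/(2*h)))²) = (20 + h)/(h + 2*1²) = (20 + h)/(h + 2*1) = (20 + h)/(h + 2) = (20 + h)/(2 + h))
C(1)*281 = ((20 + 1)/(2 + 1))*281 = (21/3)*281 = ((⅓)*21)*281 = 7*281 = 1967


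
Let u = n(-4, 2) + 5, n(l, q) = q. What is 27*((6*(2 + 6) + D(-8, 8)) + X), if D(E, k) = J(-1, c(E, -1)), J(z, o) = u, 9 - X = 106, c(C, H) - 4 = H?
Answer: -1134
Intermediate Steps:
c(C, H) = 4 + H
X = -97 (X = 9 - 1*106 = 9 - 106 = -97)
u = 7 (u = 2 + 5 = 7)
J(z, o) = 7
D(E, k) = 7
27*((6*(2 + 6) + D(-8, 8)) + X) = 27*((6*(2 + 6) + 7) - 97) = 27*((6*8 + 7) - 97) = 27*((48 + 7) - 97) = 27*(55 - 97) = 27*(-42) = -1134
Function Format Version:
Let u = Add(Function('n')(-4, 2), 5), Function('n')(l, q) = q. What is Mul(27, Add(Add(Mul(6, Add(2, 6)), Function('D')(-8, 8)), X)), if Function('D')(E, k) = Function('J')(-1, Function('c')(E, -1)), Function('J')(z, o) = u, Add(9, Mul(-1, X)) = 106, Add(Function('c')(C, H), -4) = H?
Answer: -1134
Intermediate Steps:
Function('c')(C, H) = Add(4, H)
X = -97 (X = Add(9, Mul(-1, 106)) = Add(9, -106) = -97)
u = 7 (u = Add(2, 5) = 7)
Function('J')(z, o) = 7
Function('D')(E, k) = 7
Mul(27, Add(Add(Mul(6, Add(2, 6)), Function('D')(-8, 8)), X)) = Mul(27, Add(Add(Mul(6, Add(2, 6)), 7), -97)) = Mul(27, Add(Add(Mul(6, 8), 7), -97)) = Mul(27, Add(Add(48, 7), -97)) = Mul(27, Add(55, -97)) = Mul(27, -42) = -1134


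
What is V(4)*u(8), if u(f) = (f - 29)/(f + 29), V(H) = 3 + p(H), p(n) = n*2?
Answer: -231/37 ≈ -6.2432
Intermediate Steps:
p(n) = 2*n
V(H) = 3 + 2*H
u(f) = (-29 + f)/(29 + f)
V(4)*u(8) = (3 + 2*4)*((-29 + 8)/(29 + 8)) = (3 + 8)*(-21/37) = 11*((1/37)*(-21)) = 11*(-21/37) = -231/37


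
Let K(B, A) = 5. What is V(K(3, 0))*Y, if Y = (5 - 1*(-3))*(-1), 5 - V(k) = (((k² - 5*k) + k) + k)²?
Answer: 760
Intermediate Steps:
V(k) = 5 - (k² - 3*k)² (V(k) = 5 - (((k² - 5*k) + k) + k)² = 5 - ((k² - 4*k) + k)² = 5 - (k² - 3*k)²)
Y = -8 (Y = (5 + 3)*(-1) = 8*(-1) = -8)
V(K(3, 0))*Y = (5 - 1*5²*(-3 + 5)²)*(-8) = (5 - 1*25*2²)*(-8) = (5 - 1*25*4)*(-8) = (5 - 100)*(-8) = -95*(-8) = 760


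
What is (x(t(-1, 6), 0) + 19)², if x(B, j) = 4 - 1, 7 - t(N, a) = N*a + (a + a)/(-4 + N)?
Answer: 484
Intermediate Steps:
t(N, a) = 7 - N*a - 2*a/(-4 + N) (t(N, a) = 7 - (N*a + (a + a)/(-4 + N)) = 7 - (N*a + (2*a)/(-4 + N)) = 7 - (N*a + 2*a/(-4 + N)) = 7 + (-N*a - 2*a/(-4 + N)) = 7 - N*a - 2*a/(-4 + N))
x(B, j) = 3
(x(t(-1, 6), 0) + 19)² = (3 + 19)² = 22² = 484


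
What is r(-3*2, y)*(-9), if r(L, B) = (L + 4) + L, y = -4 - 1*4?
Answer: 72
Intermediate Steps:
y = -8 (y = -4 - 4 = -8)
r(L, B) = 4 + 2*L (r(L, B) = (4 + L) + L = 4 + 2*L)
r(-3*2, y)*(-9) = (4 + 2*(-3*2))*(-9) = (4 + 2*(-6))*(-9) = (4 - 12)*(-9) = -8*(-9) = 72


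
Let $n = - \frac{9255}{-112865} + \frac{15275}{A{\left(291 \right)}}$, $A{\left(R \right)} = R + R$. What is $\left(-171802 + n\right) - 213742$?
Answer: $- \frac{5064733022527}{13137486} \approx -3.8552 \cdot 10^{5}$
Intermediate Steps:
$A{\left(R \right)} = 2 R$
$n = \frac{345879857}{13137486}$ ($n = - \frac{9255}{-112865} + \frac{15275}{2 \cdot 291} = \left(-9255\right) \left(- \frac{1}{112865}\right) + \frac{15275}{582} = \frac{1851}{22573} + 15275 \cdot \frac{1}{582} = \frac{1851}{22573} + \frac{15275}{582} = \frac{345879857}{13137486} \approx 26.328$)
$\left(-171802 + n\right) - 213742 = \left(-171802 + \frac{345879857}{13137486}\right) - 213742 = - \frac{2256700489915}{13137486} - 213742 = - \frac{5064733022527}{13137486}$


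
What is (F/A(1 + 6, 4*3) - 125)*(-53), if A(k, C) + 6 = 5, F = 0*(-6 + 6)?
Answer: 6625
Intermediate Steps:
F = 0 (F = 0*0 = 0)
A(k, C) = -1 (A(k, C) = -6 + 5 = -1)
(F/A(1 + 6, 4*3) - 125)*(-53) = (0/(-1) - 125)*(-53) = (0*(-1) - 125)*(-53) = (0 - 125)*(-53) = -125*(-53) = 6625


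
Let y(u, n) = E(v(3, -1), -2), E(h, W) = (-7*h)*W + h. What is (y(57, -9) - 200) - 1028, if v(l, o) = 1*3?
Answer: -1183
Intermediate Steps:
v(l, o) = 3
E(h, W) = h - 7*W*h (E(h, W) = -7*W*h + h = h - 7*W*h)
y(u, n) = 45 (y(u, n) = 3*(1 - 7*(-2)) = 3*(1 + 14) = 3*15 = 45)
(y(57, -9) - 200) - 1028 = (45 - 200) - 1028 = -155 - 1028 = -1183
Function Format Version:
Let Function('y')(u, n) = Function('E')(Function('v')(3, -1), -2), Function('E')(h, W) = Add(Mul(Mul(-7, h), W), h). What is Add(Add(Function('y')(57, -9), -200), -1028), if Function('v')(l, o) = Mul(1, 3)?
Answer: -1183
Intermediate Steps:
Function('v')(l, o) = 3
Function('E')(h, W) = Add(h, Mul(-7, W, h)) (Function('E')(h, W) = Add(Mul(-7, W, h), h) = Add(h, Mul(-7, W, h)))
Function('y')(u, n) = 45 (Function('y')(u, n) = Mul(3, Add(1, Mul(-7, -2))) = Mul(3, Add(1, 14)) = Mul(3, 15) = 45)
Add(Add(Function('y')(57, -9), -200), -1028) = Add(Add(45, -200), -1028) = Add(-155, -1028) = -1183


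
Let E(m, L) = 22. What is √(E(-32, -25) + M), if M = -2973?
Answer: I*√2951 ≈ 54.323*I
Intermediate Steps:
√(E(-32, -25) + M) = √(22 - 2973) = √(-2951) = I*√2951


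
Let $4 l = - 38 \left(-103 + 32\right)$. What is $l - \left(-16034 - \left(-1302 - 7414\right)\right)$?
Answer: $\frac{15985}{2} \approx 7992.5$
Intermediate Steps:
$l = \frac{1349}{2}$ ($l = \frac{\left(-38\right) \left(-103 + 32\right)}{4} = \frac{\left(-38\right) \left(-71\right)}{4} = \frac{1}{4} \cdot 2698 = \frac{1349}{2} \approx 674.5$)
$l - \left(-16034 - \left(-1302 - 7414\right)\right) = \frac{1349}{2} - \left(-16034 - \left(-1302 - 7414\right)\right) = \frac{1349}{2} - \left(-16034 - -8716\right) = \frac{1349}{2} - \left(-16034 + 8716\right) = \frac{1349}{2} - -7318 = \frac{1349}{2} + 7318 = \frac{15985}{2}$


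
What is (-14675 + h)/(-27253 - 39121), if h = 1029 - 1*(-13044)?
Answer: 43/4741 ≈ 0.0090698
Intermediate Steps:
h = 14073 (h = 1029 + 13044 = 14073)
(-14675 + h)/(-27253 - 39121) = (-14675 + 14073)/(-27253 - 39121) = -602/(-66374) = -602*(-1/66374) = 43/4741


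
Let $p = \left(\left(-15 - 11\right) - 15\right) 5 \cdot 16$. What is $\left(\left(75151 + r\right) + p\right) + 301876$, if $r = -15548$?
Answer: $358199$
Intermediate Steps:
$p = -3280$ ($p = \left(-26 - 15\right) 5 \cdot 16 = \left(-41\right) 5 \cdot 16 = \left(-205\right) 16 = -3280$)
$\left(\left(75151 + r\right) + p\right) + 301876 = \left(\left(75151 - 15548\right) - 3280\right) + 301876 = \left(59603 - 3280\right) + 301876 = 56323 + 301876 = 358199$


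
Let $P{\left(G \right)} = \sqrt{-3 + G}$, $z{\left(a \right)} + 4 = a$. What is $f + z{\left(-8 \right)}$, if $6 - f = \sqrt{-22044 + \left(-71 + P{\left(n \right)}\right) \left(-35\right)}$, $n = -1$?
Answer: $-6 - \sqrt{-19559 - 70 i} \approx -6.2503 + 139.85 i$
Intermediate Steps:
$z{\left(a \right)} = -4 + a$
$f = 6 - \sqrt{-19559 - 70 i}$ ($f = 6 - \sqrt{-22044 + \left(-71 + \sqrt{-3 - 1}\right) \left(-35\right)} = 6 - \sqrt{-22044 + \left(-71 + \sqrt{-4}\right) \left(-35\right)} = 6 - \sqrt{-22044 + \left(-71 + 2 i\right) \left(-35\right)} = 6 - \sqrt{-22044 + \left(2485 - 70 i\right)} = 6 - \sqrt{-19559 - 70 i} \approx 5.7497 + 139.85 i$)
$f + z{\left(-8 \right)} = \left(6 - \sqrt{-19559 - 70 i}\right) - 12 = -6 - \sqrt{-19559 - 70 i}$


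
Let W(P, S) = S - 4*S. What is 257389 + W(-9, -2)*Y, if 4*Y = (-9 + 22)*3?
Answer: 514895/2 ≈ 2.5745e+5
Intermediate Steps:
Y = 39/4 (Y = ((-9 + 22)*3)/4 = (13*3)/4 = (1/4)*39 = 39/4 ≈ 9.7500)
W(P, S) = -3*S
257389 + W(-9, -2)*Y = 257389 - 3*(-2)*(39/4) = 257389 + 6*(39/4) = 257389 + 117/2 = 514895/2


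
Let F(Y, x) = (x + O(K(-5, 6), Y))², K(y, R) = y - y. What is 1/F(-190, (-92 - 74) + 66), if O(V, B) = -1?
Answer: 1/10201 ≈ 9.8030e-5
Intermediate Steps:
K(y, R) = 0
F(Y, x) = (-1 + x)² (F(Y, x) = (x - 1)² = (-1 + x)²)
1/F(-190, (-92 - 74) + 66) = 1/((-1 + ((-92 - 74) + 66))²) = 1/((-1 + (-166 + 66))²) = 1/((-1 - 100)²) = 1/((-101)²) = 1/10201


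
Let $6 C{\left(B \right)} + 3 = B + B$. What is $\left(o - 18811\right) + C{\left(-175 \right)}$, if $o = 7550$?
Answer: $- \frac{67919}{6} \approx -11320.0$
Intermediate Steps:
$C{\left(B \right)} = - \frac{1}{2} + \frac{B}{3}$ ($C{\left(B \right)} = - \frac{1}{2} + \frac{B + B}{6} = - \frac{1}{2} + \frac{2 B}{6} = - \frac{1}{2} + \frac{B}{3}$)
$\left(o - 18811\right) + C{\left(-175 \right)} = \left(7550 - 18811\right) + \left(- \frac{1}{2} + \frac{1}{3} \left(-175\right)\right) = -11261 - \frac{353}{6} = - \frac{67919}{6}$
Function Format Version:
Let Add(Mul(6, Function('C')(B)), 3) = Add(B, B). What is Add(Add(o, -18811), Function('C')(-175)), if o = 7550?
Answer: Rational(-67919, 6) ≈ -11320.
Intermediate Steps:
Function('C')(B) = Add(Rational(-1, 2), Mul(Rational(1, 3), B)) (Function('C')(B) = Add(Rational(-1, 2), Mul(Rational(1, 6), Add(B, B))) = Add(Rational(-1, 2), Mul(Rational(1, 6), Mul(2, B))) = Add(Rational(-1, 2), Mul(Rational(1, 3), B)))
Add(Add(o, -18811), Function('C')(-175)) = Add(Add(7550, -18811), Add(Rational(-1, 2), Mul(Rational(1, 3), -175))) = Add(-11261, Add(Rational(-1, 2), Rational(-175, 3))) = Add(-11261, Rational(-353, 6)) = Rational(-67919, 6)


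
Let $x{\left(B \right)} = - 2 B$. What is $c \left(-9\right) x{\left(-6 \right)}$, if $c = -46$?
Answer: $4968$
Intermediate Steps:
$c \left(-9\right) x{\left(-6 \right)} = \left(-46\right) \left(-9\right) \left(\left(-2\right) \left(-6\right)\right) = 414 \cdot 12 = 4968$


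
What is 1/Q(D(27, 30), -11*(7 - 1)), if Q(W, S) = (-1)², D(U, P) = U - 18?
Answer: 1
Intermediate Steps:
D(U, P) = -18 + U
Q(W, S) = 1
1/Q(D(27, 30), -11*(7 - 1)) = 1/1 = 1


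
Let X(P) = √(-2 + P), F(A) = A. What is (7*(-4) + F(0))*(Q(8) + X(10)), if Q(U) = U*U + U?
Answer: -2016 - 56*√2 ≈ -2095.2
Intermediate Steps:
Q(U) = U + U² (Q(U) = U² + U = U + U²)
(7*(-4) + F(0))*(Q(8) + X(10)) = (7*(-4) + 0)*(8*(1 + 8) + √(-2 + 10)) = (-28 + 0)*(8*9 + √8) = -28*(72 + 2*√2) = -2016 - 56*√2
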